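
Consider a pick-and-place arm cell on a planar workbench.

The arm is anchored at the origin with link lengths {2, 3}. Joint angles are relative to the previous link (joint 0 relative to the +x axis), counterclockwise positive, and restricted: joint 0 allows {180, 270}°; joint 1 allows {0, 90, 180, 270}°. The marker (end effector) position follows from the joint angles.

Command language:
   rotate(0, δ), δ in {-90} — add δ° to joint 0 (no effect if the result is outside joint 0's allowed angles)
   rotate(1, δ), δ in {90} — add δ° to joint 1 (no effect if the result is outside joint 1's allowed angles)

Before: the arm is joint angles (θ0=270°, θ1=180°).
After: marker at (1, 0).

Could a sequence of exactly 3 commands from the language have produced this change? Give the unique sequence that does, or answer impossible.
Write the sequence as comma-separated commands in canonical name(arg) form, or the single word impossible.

initial: joint angles (θ0=270°, θ1=180°)
t=1 rotate(0, -90) ⇒ joint angles (θ0=180°, θ1=180°)
t=2 rotate(0, -90) ⇒ joint angles (θ0=180°, θ1=180°)
t=3 rotate(0, -90) ⇒ joint angles (θ0=180°, θ1=180°)
no other 3-command option fits: unique.

rotate(0, -90), rotate(0, -90), rotate(0, -90)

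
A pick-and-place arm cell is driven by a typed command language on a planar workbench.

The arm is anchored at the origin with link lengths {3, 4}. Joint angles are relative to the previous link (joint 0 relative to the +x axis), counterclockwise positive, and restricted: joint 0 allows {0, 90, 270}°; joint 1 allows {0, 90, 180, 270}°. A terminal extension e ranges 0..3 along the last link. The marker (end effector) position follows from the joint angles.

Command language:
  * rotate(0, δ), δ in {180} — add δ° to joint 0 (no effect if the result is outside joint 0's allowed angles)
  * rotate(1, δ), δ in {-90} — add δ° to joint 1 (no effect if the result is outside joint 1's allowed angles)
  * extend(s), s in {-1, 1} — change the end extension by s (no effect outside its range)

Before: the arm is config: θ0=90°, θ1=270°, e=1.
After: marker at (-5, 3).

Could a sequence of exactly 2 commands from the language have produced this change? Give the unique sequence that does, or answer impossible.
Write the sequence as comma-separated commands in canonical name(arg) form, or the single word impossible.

rotate(1, -90), rotate(1, -90)

begin: config: θ0=90°, θ1=270°, e=1
1. rotate(1, -90) → config: θ0=90°, θ1=180°, e=1
2. rotate(1, -90) → config: θ0=90°, θ1=90°, e=1
all 16 alternatives checked — unique.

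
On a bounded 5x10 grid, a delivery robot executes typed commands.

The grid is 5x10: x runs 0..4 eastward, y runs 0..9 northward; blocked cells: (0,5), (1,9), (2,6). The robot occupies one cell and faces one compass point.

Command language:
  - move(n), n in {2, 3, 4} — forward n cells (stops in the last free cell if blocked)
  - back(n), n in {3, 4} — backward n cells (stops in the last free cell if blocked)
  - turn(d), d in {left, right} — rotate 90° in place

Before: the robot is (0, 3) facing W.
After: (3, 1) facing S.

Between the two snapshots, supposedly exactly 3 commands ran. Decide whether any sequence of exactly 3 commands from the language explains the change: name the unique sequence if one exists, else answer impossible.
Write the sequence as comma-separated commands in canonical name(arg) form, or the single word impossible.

key: position moved to (3,1) AND the heading swung to S — translation plus rotation needed
begin: (0, 3) facing W
t=1 back(3) ⇒ (3, 3) facing W
t=2 turn(left) ⇒ (3, 3) facing S
t=3 move(2) ⇒ (3, 1) facing S
no other 3-command option fits: unique.

back(3), turn(left), move(2)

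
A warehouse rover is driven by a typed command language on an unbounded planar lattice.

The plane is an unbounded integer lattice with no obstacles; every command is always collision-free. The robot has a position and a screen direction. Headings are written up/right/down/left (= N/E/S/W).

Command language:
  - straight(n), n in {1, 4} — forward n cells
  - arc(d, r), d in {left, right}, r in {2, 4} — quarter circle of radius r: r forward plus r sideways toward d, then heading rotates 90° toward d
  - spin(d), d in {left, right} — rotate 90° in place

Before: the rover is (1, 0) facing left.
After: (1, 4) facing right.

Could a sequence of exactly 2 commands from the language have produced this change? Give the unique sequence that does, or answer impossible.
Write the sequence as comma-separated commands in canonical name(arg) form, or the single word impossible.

arc(right, 2), arc(right, 2)

key: cell and facing (now E) both changed — the 2 commands mix motion and turning
initial: (1, 0) facing left
step 1 (arc(right, 2)): (-1, 2) facing up
step 2 (arc(right, 2)): (1, 4) facing right
uniquely the one of 64 2-step routes that fits.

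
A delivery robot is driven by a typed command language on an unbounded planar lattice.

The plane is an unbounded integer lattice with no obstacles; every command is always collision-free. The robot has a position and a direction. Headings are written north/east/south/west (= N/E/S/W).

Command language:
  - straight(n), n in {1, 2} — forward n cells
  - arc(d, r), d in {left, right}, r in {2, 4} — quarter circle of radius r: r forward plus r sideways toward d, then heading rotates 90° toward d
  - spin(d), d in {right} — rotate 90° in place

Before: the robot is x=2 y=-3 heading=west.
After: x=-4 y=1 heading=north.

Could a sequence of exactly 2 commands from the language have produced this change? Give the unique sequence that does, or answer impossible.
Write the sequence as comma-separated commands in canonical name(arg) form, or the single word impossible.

key: cell and facing (now N) both changed — the 2 commands mix motion and turning
initial: x=2 y=-3 heading=west
t=1 straight(2) ⇒ x=0 y=-3 heading=west
t=2 arc(right, 4) ⇒ x=-4 y=1 heading=north
all 49 alternatives checked — unique.

straight(2), arc(right, 4)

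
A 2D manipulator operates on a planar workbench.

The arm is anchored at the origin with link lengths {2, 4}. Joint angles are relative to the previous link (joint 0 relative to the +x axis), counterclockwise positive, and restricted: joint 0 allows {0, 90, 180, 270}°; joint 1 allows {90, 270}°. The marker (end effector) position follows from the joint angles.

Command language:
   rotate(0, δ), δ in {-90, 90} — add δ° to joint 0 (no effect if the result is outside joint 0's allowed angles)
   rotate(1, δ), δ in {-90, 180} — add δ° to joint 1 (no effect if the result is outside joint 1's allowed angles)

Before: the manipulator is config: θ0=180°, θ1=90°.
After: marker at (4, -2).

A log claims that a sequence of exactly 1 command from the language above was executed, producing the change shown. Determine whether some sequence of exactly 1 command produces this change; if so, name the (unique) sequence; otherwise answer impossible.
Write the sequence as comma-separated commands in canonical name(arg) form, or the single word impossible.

rotate(0, 90)

start: config: θ0=180°, θ1=90°
[1] after rotate(0, 90): config: θ0=270°, θ1=90°
no rival 1-sequence matches.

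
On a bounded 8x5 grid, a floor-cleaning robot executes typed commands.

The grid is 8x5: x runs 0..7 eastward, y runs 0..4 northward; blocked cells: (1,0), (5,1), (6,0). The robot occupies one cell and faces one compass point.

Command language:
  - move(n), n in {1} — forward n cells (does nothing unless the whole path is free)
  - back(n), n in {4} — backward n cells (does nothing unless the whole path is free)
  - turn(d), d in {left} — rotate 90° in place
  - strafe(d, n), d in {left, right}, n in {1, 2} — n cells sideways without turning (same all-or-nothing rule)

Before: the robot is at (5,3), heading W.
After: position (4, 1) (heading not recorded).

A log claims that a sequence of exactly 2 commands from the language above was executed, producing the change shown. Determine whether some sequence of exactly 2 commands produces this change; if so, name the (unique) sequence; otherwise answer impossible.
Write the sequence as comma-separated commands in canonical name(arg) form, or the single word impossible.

move(1), strafe(left, 2)

key: order matters: swapping move(1) and strafe(left, 2) lands elsewhere
begin: at (5,3), heading W
1. move(1) → at (4,3), heading W
2. strafe(left, 2) → at (4,1), heading W
all 49 alternatives checked — unique.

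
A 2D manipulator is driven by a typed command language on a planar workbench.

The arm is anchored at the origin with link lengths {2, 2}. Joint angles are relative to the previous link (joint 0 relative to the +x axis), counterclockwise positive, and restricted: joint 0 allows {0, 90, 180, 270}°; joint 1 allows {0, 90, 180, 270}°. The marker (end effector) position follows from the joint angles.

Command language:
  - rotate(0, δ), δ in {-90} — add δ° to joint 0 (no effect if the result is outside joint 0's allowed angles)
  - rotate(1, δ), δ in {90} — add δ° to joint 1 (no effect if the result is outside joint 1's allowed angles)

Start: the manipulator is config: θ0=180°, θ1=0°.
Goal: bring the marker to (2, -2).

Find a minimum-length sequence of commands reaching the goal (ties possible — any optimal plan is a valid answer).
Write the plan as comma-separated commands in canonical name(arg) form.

begin: config: θ0=180°, θ1=0°
step 1 (rotate(0, -90)): config: θ0=90°, θ1=0°
step 2 (rotate(0, -90)): config: θ0=0°, θ1=0°
step 3 (rotate(0, -90)): config: θ0=270°, θ1=0°
step 4 (rotate(1, 90)): config: θ0=270°, θ1=90°
no 3-step plan works, so 4 is optimal.

rotate(0, -90), rotate(0, -90), rotate(0, -90), rotate(1, 90)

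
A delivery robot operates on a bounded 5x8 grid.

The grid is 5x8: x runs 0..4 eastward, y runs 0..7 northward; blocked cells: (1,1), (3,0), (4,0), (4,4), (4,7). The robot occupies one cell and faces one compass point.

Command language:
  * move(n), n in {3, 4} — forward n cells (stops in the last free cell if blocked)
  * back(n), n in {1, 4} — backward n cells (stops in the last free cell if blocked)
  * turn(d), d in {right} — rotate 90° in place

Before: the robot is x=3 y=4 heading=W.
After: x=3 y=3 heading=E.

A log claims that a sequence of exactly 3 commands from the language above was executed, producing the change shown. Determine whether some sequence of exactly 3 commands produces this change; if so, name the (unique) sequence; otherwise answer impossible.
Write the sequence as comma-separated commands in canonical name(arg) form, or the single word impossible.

key: cell and facing (now E) both changed — the 3 commands mix motion and turning
t0: x=3 y=4 heading=W
1. turn(right) → x=3 y=4 heading=N
2. back(1) → x=3 y=3 heading=N
3. turn(right) → x=3 y=3 heading=E
all 125 alternatives checked — unique.

turn(right), back(1), turn(right)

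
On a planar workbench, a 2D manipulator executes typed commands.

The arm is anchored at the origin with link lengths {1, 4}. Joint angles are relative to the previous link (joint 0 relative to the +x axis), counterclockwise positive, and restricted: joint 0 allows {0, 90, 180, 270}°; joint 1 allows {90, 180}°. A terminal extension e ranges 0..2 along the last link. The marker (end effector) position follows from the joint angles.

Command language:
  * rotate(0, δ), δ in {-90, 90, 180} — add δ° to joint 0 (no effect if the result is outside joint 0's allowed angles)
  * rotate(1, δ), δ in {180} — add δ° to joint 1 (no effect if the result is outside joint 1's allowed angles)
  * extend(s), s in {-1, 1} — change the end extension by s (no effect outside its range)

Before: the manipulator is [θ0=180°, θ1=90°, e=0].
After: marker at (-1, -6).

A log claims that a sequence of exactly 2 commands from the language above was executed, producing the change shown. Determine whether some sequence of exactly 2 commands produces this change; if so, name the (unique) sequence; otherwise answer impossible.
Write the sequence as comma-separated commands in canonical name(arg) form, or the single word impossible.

initial: [θ0=180°, θ1=90°, e=0]
step 1 (extend(1)): [θ0=180°, θ1=90°, e=1]
step 2 (extend(1)): [θ0=180°, θ1=90°, e=2]
no rival 2-sequence matches.

extend(1), extend(1)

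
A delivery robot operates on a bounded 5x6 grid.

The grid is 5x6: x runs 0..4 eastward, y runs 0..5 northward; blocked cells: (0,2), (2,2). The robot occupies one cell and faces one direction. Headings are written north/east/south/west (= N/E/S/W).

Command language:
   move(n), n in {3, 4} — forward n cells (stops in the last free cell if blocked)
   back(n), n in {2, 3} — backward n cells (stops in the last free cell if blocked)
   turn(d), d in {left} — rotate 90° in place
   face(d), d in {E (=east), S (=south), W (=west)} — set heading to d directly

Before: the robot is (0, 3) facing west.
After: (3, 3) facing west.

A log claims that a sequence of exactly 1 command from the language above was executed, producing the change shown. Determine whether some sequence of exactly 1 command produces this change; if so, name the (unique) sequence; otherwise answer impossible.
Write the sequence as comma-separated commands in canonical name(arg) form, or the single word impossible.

key: heading stays W — the single command does not turn
start: (0, 3) facing west
1. back(3) → (3, 3) facing west
all 8 alternatives checked — unique.

back(3)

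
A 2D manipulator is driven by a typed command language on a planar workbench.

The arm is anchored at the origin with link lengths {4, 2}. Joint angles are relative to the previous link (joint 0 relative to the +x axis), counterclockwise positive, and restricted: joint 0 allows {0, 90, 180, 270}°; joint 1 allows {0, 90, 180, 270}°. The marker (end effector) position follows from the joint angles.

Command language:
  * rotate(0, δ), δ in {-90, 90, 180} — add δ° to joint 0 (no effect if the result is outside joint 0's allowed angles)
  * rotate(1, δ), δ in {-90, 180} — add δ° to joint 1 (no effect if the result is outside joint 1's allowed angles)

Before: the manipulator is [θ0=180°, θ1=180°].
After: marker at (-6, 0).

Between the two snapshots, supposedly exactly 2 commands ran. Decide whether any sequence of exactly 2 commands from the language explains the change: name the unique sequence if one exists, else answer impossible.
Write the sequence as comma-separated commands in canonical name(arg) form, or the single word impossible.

t0: [θ0=180°, θ1=180°]
t=1 rotate(1, -90) ⇒ [θ0=180°, θ1=90°]
t=2 rotate(1, -90) ⇒ [θ0=180°, θ1=0°]
all 25 alternatives checked — unique.

rotate(1, -90), rotate(1, -90)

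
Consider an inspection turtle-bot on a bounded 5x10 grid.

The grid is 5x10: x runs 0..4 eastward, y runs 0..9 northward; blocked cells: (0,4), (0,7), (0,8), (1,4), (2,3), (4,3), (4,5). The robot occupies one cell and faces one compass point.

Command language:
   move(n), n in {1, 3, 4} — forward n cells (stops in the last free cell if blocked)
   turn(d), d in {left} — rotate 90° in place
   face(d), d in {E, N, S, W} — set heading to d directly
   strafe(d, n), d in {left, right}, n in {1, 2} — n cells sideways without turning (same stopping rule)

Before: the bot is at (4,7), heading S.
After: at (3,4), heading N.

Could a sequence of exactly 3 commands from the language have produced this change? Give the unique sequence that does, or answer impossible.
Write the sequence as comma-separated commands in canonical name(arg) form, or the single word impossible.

strafe(right, 1), move(3), face(N)

key: cell and facing (now N) both changed — the 3 commands mix motion and turning
t0: at (4,7), heading S
1. strafe(right, 1) → at (3,7), heading S
2. move(3) → at (3,4), heading S
3. face(N) → at (3,4), heading N
all 1728 alternatives checked — unique.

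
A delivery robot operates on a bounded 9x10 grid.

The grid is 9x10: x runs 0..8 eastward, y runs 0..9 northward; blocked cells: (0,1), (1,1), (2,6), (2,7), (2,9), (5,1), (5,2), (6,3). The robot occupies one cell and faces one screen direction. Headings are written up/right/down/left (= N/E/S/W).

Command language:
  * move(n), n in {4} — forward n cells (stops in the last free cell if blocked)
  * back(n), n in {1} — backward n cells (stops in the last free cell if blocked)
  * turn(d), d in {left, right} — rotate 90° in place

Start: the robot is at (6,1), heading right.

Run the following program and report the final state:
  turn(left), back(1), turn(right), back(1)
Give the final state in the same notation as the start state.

begin: at (6,1), heading right
step 1 (turn(left)): at (6,1), heading up
step 2 (back(1)): at (6,0), heading up
step 3 (turn(right)): at (6,0), heading right
step 4 (back(1)): at (5,0), heading right

at (5,0), heading right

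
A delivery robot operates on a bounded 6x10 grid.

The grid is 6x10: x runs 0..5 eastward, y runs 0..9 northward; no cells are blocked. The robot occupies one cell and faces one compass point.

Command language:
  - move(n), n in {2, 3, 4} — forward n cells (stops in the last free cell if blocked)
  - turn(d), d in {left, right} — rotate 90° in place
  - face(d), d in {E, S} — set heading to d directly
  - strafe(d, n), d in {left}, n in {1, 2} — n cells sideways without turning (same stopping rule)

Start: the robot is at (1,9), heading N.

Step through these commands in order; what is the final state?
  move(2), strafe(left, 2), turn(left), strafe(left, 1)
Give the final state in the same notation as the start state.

t0: at (1,9), heading N
step 1 (move(2)): at (1,9), heading N
step 2 (strafe(left, 2)): at (0,9), heading N
step 3 (turn(left)): at (0,9), heading W
step 4 (strafe(left, 1)): at (0,8), heading W

at (0,8), heading W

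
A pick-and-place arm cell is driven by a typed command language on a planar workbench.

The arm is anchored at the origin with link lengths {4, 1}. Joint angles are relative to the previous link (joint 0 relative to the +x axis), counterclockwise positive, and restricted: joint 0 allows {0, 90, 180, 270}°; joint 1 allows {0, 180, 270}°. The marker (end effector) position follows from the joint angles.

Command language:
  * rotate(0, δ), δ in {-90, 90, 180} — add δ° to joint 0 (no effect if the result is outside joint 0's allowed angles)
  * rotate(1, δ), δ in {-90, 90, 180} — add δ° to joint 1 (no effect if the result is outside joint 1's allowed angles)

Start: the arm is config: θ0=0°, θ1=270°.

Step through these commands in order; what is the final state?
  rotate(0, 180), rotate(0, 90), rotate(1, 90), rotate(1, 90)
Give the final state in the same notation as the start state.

start: config: θ0=0°, θ1=270°
[1] after rotate(0, 180): config: θ0=180°, θ1=270°
[2] after rotate(0, 90): config: θ0=270°, θ1=270°
[3] after rotate(1, 90): config: θ0=270°, θ1=0°
[4] after rotate(1, 90): config: θ0=270°, θ1=0°

config: θ0=270°, θ1=0°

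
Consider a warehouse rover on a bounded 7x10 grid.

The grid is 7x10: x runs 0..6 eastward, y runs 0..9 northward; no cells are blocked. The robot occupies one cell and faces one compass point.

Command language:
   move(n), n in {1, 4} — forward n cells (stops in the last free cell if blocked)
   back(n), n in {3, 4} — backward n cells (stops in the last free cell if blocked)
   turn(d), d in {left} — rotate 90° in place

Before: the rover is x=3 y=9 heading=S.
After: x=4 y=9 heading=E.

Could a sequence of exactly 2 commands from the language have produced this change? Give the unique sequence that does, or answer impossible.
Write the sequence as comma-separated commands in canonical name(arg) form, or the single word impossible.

turn(left), move(1)

key: running move(1) before turn(left) would end elsewhere — order is forced
initial: x=3 y=9 heading=S
[1] after turn(left): x=3 y=9 heading=E
[2] after move(1): x=4 y=9 heading=E
no rival 2-sequence matches.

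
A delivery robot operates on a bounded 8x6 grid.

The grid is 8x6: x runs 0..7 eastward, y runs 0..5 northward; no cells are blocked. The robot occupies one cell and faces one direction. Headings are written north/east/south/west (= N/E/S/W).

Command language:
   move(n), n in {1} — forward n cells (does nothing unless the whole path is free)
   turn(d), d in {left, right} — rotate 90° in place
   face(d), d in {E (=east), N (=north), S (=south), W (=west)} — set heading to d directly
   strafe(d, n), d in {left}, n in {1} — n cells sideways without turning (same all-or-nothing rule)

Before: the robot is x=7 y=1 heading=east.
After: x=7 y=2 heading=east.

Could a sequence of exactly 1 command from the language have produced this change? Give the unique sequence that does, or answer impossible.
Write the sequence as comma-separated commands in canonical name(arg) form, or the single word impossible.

strafe(left, 1)

key: heading stays E — the single command does not turn
start: x=7 y=1 heading=east
1. strafe(left, 1) → x=7 y=2 heading=east
all 8 alternatives checked — unique.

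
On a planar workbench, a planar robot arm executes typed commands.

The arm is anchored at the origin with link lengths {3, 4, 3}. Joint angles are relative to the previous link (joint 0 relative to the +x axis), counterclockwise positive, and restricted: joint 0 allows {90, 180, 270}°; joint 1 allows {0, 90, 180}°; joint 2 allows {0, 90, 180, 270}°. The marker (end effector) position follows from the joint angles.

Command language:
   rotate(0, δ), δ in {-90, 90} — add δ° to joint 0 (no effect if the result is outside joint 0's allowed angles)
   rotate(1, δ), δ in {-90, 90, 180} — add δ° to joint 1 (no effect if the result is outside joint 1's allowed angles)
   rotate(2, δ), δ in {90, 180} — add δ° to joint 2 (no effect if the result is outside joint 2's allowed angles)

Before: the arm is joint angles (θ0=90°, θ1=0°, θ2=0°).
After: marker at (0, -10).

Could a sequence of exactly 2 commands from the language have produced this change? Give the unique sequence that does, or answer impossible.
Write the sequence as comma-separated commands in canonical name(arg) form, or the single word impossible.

rotate(0, 90), rotate(0, 90)

initial: joint angles (θ0=90°, θ1=0°, θ2=0°)
t=1 rotate(0, 90) ⇒ joint angles (θ0=180°, θ1=0°, θ2=0°)
t=2 rotate(0, 90) ⇒ joint angles (θ0=270°, θ1=0°, θ2=0°)
all 49 alternatives checked — unique.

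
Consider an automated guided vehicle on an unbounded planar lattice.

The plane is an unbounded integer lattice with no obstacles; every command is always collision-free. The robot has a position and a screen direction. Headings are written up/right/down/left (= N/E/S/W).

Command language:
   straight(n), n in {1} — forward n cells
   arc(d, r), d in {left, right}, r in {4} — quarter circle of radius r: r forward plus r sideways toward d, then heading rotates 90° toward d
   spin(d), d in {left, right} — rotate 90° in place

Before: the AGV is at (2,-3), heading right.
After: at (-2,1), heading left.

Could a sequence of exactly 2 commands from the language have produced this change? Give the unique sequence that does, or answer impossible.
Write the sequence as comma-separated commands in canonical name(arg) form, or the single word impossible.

spin(left), arc(left, 4)

key: running arc(left, 4) before spin(left) would end elsewhere — order is forced
t0: at (2,-3), heading right
t=1 spin(left) ⇒ at (2,-3), heading up
t=2 arc(left, 4) ⇒ at (-2,1), heading left
no other 2-command option fits: unique.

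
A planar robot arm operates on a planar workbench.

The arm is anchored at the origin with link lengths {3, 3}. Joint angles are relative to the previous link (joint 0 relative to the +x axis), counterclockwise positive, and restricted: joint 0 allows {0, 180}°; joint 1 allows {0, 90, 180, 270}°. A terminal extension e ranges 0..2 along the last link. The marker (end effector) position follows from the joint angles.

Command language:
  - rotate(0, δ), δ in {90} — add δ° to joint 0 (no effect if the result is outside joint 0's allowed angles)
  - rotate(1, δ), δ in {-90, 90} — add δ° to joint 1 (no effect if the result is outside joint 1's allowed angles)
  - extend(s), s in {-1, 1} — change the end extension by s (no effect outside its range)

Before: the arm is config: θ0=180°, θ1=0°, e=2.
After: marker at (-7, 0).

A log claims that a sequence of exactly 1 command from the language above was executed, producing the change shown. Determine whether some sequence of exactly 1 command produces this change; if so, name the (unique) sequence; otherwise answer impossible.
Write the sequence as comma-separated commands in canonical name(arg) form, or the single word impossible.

extend(-1)

t0: config: θ0=180°, θ1=0°, e=2
step 1 (extend(-1)): config: θ0=180°, θ1=0°, e=1
no rival 1-sequence matches.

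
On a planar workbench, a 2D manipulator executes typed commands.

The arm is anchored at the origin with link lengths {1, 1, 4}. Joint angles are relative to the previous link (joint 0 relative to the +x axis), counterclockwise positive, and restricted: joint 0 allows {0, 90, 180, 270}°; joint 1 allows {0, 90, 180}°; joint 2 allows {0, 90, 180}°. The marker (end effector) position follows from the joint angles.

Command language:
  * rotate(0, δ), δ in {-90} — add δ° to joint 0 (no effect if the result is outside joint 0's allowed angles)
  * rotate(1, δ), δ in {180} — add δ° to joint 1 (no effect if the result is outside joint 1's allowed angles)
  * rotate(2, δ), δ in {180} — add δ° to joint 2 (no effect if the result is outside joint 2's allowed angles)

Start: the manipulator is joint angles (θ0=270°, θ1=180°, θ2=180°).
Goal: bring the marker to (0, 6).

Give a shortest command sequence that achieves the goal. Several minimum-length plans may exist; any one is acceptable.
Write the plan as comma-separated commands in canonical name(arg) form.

t0: joint angles (θ0=270°, θ1=180°, θ2=180°)
step 1 (rotate(2, 180)): joint angles (θ0=270°, θ1=180°, θ2=0°)
step 2 (rotate(1, 180)): joint angles (θ0=270°, θ1=0°, θ2=0°)
step 3 (rotate(0, -90)): joint angles (θ0=180°, θ1=0°, θ2=0°)
step 4 (rotate(0, -90)): joint angles (θ0=90°, θ1=0°, θ2=0°)
minimal: 4 command(s), checked below 4.

rotate(2, 180), rotate(1, 180), rotate(0, -90), rotate(0, -90)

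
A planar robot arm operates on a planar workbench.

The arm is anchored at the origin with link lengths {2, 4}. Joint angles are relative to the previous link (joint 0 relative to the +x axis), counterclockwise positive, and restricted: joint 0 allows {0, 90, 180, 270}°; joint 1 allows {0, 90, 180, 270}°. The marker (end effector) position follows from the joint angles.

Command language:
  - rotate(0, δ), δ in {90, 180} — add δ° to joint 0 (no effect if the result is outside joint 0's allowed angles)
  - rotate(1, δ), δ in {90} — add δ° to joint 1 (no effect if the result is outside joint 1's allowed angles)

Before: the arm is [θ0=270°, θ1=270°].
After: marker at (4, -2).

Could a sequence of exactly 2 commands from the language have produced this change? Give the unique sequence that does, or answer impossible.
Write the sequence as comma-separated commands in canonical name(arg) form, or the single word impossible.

from: [θ0=270°, θ1=270°]
[1] after rotate(1, 90): [θ0=270°, θ1=0°]
[2] after rotate(1, 90): [θ0=270°, θ1=90°]
all 9 alternatives checked — unique.

rotate(1, 90), rotate(1, 90)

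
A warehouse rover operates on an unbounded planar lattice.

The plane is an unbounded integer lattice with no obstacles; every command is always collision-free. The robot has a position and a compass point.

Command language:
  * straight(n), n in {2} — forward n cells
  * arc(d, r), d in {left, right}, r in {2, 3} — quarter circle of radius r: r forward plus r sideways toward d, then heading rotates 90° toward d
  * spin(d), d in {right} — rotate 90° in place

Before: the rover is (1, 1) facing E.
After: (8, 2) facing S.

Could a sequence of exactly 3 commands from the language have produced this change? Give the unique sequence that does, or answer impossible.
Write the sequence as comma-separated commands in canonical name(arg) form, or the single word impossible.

key: position moved to (8,2) AND the heading swung to S — translation plus rotation needed
initial: (1, 1) facing E
step 1 (arc(left, 2)): (3, 3) facing N
step 2 (arc(right, 2)): (5, 5) facing E
step 3 (arc(right, 3)): (8, 2) facing S
no other 3-command option fits: unique.

arc(left, 2), arc(right, 2), arc(right, 3)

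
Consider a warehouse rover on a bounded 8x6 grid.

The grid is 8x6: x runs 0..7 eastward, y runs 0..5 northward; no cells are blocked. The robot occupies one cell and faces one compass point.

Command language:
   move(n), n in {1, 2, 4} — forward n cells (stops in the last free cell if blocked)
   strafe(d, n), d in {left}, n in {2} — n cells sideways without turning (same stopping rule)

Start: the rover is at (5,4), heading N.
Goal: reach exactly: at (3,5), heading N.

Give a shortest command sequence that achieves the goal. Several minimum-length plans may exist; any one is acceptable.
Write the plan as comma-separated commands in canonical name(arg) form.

move(4), strafe(left, 2)

start: at (5,4), heading N
[1] after move(4): at (5,5), heading N
[2] after strafe(left, 2): at (3,5), heading N
nothing shorter than 2 reaches the goal.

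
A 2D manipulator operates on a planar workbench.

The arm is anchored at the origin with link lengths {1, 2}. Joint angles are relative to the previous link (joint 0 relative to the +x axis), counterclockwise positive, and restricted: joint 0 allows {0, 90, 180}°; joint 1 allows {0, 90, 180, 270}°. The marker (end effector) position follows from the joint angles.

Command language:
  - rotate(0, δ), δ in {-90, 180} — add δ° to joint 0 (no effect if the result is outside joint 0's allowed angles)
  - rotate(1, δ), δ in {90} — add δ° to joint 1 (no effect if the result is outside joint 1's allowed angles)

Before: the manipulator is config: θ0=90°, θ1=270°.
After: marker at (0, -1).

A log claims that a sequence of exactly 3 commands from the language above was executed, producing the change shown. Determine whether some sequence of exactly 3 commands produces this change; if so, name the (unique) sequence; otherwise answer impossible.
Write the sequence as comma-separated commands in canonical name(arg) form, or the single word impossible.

rotate(1, 90), rotate(1, 90), rotate(1, 90)

begin: config: θ0=90°, θ1=270°
[1] after rotate(1, 90): config: θ0=90°, θ1=0°
[2] after rotate(1, 90): config: θ0=90°, θ1=90°
[3] after rotate(1, 90): config: θ0=90°, θ1=180°
all 27 alternatives checked — unique.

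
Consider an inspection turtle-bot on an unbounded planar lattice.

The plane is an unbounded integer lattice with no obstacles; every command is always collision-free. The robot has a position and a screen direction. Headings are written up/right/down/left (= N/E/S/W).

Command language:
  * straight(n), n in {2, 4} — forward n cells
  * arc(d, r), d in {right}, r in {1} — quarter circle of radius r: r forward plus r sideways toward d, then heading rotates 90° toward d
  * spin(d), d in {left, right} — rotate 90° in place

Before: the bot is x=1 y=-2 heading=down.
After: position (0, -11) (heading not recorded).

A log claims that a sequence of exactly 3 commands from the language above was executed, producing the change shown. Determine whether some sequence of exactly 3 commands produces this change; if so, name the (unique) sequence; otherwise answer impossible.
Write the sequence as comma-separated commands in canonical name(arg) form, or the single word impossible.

key: running arc(right, 1) before straight(4) would end elsewhere — order is forced
from: x=1 y=-2 heading=down
step 1 (straight(4)): x=1 y=-6 heading=down
step 2 (straight(4)): x=1 y=-10 heading=down
step 3 (arc(right, 1)): x=0 y=-11 heading=left
all 125 alternatives checked — unique.

straight(4), straight(4), arc(right, 1)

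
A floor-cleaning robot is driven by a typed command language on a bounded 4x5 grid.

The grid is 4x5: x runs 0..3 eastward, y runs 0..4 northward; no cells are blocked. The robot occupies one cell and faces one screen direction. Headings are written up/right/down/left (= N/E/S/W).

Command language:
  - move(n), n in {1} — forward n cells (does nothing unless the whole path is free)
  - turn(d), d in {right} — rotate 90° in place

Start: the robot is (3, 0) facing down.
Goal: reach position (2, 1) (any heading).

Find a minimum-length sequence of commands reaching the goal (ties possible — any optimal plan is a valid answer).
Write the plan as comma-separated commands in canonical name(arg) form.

from: (3, 0) facing down
[1] after turn(right): (3, 0) facing left
[2] after move(1): (2, 0) facing left
[3] after turn(right): (2, 0) facing up
[4] after move(1): (2, 1) facing up
no 3-step plan works, so 4 is optimal.

turn(right), move(1), turn(right), move(1)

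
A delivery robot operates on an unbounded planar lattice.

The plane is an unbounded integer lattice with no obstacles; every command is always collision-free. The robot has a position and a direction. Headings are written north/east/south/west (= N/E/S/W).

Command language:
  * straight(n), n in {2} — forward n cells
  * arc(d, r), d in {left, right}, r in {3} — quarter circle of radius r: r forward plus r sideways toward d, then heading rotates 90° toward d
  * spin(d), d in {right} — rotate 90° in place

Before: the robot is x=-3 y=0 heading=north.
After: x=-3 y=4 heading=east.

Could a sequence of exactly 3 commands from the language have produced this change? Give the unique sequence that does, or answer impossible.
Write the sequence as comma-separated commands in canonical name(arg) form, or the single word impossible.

straight(2), straight(2), spin(right)

key: running spin(right) before straight(2) would end elsewhere — order is forced
t0: x=-3 y=0 heading=north
step 1 (straight(2)): x=-3 y=2 heading=north
step 2 (straight(2)): x=-3 y=4 heading=north
step 3 (spin(right)): x=-3 y=4 heading=east
all 64 alternatives checked — unique.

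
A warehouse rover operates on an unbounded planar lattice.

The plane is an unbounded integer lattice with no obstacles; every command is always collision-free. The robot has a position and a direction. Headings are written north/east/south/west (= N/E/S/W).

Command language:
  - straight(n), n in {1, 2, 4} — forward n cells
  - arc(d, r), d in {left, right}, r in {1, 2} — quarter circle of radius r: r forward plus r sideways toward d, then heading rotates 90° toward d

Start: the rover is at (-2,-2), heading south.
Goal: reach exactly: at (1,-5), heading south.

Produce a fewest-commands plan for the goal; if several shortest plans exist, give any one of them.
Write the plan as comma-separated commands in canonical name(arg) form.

arc(left, 2), arc(right, 1)

t0: at (-2,-2), heading south
[1] after arc(left, 2): at (0,-4), heading east
[2] after arc(right, 1): at (1,-5), heading south
no 1-step plan works, so 2 is optimal.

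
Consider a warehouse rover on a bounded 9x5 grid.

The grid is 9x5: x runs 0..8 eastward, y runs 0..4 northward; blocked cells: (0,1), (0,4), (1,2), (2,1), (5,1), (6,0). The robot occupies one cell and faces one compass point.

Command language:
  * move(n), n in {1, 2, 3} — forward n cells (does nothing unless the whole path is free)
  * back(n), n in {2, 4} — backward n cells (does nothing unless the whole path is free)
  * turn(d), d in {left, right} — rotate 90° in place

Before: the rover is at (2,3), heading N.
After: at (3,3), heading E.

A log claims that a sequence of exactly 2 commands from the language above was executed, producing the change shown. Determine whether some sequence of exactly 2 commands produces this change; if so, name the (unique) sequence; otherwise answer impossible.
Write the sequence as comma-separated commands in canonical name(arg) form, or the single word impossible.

key: running move(1) before turn(right) would end elsewhere — order is forced
t0: at (2,3), heading N
t=1 turn(right) ⇒ at (2,3), heading E
t=2 move(1) ⇒ at (3,3), heading E
no rival 2-sequence matches.

turn(right), move(1)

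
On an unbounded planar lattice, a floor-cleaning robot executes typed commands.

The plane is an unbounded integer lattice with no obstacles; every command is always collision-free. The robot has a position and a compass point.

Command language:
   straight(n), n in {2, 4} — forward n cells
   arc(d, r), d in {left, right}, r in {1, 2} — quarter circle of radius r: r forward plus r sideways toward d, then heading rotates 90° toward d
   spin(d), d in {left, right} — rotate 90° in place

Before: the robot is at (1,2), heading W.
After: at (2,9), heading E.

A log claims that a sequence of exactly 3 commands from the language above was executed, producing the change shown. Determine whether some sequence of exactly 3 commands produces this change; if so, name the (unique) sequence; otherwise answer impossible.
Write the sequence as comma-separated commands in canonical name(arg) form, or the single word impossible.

key: order matters: swapping arc(right, 1) and arc(right, 2) lands elsewhere
t0: at (1,2), heading W
[1] after arc(right, 1): at (0,3), heading N
[2] after straight(4): at (0,7), heading N
[3] after arc(right, 2): at (2,9), heading E
all 512 alternatives checked — unique.

arc(right, 1), straight(4), arc(right, 2)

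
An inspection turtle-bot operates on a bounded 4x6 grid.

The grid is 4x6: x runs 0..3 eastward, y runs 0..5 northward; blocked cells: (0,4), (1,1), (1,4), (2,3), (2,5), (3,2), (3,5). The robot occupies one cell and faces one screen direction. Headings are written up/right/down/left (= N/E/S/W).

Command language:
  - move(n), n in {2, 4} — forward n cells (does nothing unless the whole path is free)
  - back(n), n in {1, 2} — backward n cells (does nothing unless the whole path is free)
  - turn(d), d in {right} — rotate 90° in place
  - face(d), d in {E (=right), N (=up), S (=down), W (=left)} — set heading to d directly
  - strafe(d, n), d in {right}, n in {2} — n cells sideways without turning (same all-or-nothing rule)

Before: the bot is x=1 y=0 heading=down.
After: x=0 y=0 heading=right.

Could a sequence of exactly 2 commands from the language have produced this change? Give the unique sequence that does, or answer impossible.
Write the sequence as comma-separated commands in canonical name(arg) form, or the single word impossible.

face(E), back(1)

key: order matters: swapping face(E) and back(1) lands elsewhere
initial: x=1 y=0 heading=down
t=1 face(E) ⇒ x=1 y=0 heading=right
t=2 back(1) ⇒ x=0 y=0 heading=right
no other 2-command option fits: unique.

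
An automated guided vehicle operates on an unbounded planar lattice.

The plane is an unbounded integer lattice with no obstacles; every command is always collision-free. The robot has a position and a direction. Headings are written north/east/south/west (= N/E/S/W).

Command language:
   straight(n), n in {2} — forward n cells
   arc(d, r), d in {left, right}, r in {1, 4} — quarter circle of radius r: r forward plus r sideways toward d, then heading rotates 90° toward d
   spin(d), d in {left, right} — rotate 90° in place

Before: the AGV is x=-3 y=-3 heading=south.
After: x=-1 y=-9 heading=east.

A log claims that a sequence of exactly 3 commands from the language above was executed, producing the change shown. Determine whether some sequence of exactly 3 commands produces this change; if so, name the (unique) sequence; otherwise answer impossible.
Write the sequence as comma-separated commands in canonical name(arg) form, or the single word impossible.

arc(right, 1), arc(left, 1), arc(left, 4)

key: cell and facing (now E) both changed — the 3 commands mix motion and turning
begin: x=-3 y=-3 heading=south
t=1 arc(right, 1) ⇒ x=-4 y=-4 heading=west
t=2 arc(left, 1) ⇒ x=-5 y=-5 heading=south
t=3 arc(left, 4) ⇒ x=-1 y=-9 heading=east
no rival 3-sequence matches.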